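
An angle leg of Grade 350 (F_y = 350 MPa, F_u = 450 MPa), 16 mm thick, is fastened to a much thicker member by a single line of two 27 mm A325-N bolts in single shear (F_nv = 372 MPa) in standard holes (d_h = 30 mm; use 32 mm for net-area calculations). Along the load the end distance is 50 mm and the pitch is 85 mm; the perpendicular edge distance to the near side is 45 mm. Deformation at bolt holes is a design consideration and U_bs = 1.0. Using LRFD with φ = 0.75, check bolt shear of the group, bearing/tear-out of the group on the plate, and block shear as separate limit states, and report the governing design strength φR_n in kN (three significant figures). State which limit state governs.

319 kN (bolt shear governs)

Bolt shear: A_b = π·27²/4 = 572.6 mm²; R_n = 372 × 572.6 × 2 × 1 / 1000 = 426 kN → 0.75 × 426 = 319 kN.
Bearing: edge l_c = 35, r_n = 302.4 kN; interior l_c = 55, r_n = 466.6 kN; R_n = 302.4 + 1·466.6 = 769 kN → 577 kN.
Block shear: A_gv = 2160, A_nv = 1392, A_nt = 464 mm²; R_n = min(0.6F_uA_nv, 0.6F_yA_gv) + U_bs·F_u·A_nt = 584.6 kN → 438 kN.
Bolt shear governs: 319 kN.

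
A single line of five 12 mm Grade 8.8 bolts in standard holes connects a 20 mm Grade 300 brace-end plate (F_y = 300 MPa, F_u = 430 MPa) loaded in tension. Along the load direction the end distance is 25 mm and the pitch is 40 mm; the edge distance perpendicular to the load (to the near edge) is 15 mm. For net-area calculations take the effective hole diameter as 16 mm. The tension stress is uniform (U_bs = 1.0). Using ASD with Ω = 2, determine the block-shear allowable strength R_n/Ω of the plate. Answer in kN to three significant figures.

322 kN

Shear plane L_v = 25 + 4·40 = 185 mm; A_gv = 185 × 20 = 3700 mm².
A_nv = (185 − 4.5·16) × 20 = 2260 mm².
A_nt = (15 − 0.5·16) × 20 = 140 mm².
0.6 F_u A_nv = 583.1 kN; 0.6 F_y A_gv = 666 kN → shear rupture governs the shear term.
R_n = 583.1 + 1.0 × 430 × 140 / 1000 = 643.3 kN.
Allowable strength R_n/Ω = 643.3 / 2 = 322 kN.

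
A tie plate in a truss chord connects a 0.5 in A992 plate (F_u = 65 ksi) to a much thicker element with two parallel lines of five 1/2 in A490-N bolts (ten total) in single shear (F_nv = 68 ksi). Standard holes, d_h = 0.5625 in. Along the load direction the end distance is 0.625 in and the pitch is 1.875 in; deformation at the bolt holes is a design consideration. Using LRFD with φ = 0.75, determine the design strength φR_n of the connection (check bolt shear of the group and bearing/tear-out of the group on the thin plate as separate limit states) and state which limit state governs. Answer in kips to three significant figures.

100 kips (bolt shear governs)

Bolt shear: A_b = π·0.5²/4 = 0.1963 in²; R_n = 68 × 0.1963 × 10 × 1 = 133.5 kips → 0.75 × 133.5 = 100 kips.
Bearing (1.2 l_c t F_u ≤ 2.4 d t F_u): upper limit = 2.4·0.5·0.5·65 = 39 kips.
  Edge l_c = 0.625 − 0.5625/2 = 0.3438 → r_n = 13.41 kips; interior l_c = 1.875 − 0.5625 = 1.312 → r_n = 39 kips.
  R_n,bearing = 2·13.41 + 8·39 = 338.8 kips → 0.75 × 338.8 = 254 kips.
Bolt shear governs: 100 kips.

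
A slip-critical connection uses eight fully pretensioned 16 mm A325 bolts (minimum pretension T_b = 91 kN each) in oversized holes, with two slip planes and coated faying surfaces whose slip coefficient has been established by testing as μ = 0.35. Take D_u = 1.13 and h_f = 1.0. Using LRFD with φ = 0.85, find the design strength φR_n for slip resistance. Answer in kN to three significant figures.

R_n = μ · D_u · h_f · T_b · n_s · n_b = 0.35 × 1.13 × 1.0 × 91 × 2 × 8 = 575.8 kN.
Design strength φR_n = 0.85 × 575.8 = 489 kN.

489 kN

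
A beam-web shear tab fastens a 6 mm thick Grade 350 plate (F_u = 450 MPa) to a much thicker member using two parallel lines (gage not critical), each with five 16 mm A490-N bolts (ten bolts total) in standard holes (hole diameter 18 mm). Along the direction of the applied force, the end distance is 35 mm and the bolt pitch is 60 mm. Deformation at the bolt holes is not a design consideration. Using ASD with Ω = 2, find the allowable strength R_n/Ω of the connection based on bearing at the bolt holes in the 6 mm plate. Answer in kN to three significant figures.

Per bolt r_n = 1.5 l_c t F_u ≤ 3.0 d t F_u; upper limit = 3.0 × 16 × 6 × 450 / 1000 = 129.6 kN.
Edge bolt: l_c = 35 − 18/2 = 26 mm → 1.5 × 26 × 6 × 450 / 1000 = 105.3 → r_n = 105.3 kN.
Interior bolts: l_c = 60 − 18 = 42 mm → 1.5 × 42 × 6 × 450 / 1000 = 170.1 → r_n = 129.6 kN.
R_n = 2 × 105.3 + 8 × 129.6 = 1247 kN.
Allowable strength R_n/Ω = 1247 / 2 = 624 kN.

624 kN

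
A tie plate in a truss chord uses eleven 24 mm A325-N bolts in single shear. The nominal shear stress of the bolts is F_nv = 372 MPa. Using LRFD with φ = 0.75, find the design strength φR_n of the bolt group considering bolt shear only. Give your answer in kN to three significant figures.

1390 kN

A_b = π × 24² / 4 = 452.4 mm².
R_n = F_nv · A_b · n · n_s = 372 × 452.4 × 11 × 1 / 1000 = 1851 kN.
Design strength φR_n = 0.75 × 1851 = 1390 kN.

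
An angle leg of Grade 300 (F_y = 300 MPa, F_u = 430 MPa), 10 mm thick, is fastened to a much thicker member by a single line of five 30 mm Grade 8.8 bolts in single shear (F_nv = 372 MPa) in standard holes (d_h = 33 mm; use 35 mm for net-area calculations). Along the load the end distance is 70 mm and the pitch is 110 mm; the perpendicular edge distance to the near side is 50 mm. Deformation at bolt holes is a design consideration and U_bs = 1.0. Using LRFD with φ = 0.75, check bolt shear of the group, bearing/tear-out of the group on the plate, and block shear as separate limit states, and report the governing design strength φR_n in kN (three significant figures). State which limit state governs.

787 kN (block shear governs)

Bolt shear: A_b = π·30²/4 = 706.9 mm²; R_n = 372 × 706.9 × 5 × 1 / 1000 = 1315 kN → 0.75 × 1315 = 986 kN.
Bearing: edge l_c = 53.5, r_n = 276.1 kN; interior l_c = 77, r_n = 309.6 kN; R_n = 276.1 + 4·309.6 = 1514 kN → 1140 kN.
Block shear: A_gv = 5100, A_nv = 3525, A_nt = 325 mm²; R_n = min(0.6F_uA_nv, 0.6F_yA_gv) + U_bs·F_u·A_nt = 1049 kN → 787 kN.
Block shear governs: 787 kN.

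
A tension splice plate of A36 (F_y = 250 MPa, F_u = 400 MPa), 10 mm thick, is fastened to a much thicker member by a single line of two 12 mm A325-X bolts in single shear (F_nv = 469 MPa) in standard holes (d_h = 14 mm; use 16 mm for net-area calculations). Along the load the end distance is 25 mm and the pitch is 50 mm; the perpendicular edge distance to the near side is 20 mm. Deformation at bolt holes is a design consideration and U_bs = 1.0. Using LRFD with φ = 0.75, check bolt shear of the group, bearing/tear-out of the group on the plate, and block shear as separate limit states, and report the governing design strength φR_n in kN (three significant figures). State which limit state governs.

Bolt shear: A_b = π·12²/4 = 113.1 mm²; R_n = 469 × 113.1 × 2 × 1 / 1000 = 106.1 kN → 0.75 × 106.1 = 79.6 kN.
Bearing: edge l_c = 18, r_n = 86.4 kN; interior l_c = 36, r_n = 115.2 kN; R_n = 86.4 + 1·115.2 = 201.6 kN → 151 kN.
Block shear: A_gv = 750, A_nv = 510, A_nt = 120 mm²; R_n = min(0.6F_uA_nv, 0.6F_yA_gv) + U_bs·F_u·A_nt = 160.5 kN → 120 kN.
Bolt shear governs: 79.6 kN.

79.6 kN (bolt shear governs)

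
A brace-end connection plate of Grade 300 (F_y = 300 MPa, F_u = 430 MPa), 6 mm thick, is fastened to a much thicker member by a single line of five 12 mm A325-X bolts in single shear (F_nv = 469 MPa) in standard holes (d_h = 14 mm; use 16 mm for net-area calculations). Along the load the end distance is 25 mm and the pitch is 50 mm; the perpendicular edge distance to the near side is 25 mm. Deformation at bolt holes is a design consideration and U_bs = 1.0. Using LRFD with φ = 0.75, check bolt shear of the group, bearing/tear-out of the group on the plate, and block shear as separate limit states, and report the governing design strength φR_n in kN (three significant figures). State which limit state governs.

199 kN (bolt shear governs)

Bolt shear: A_b = π·12²/4 = 113.1 mm²; R_n = 469 × 113.1 × 5 × 1 / 1000 = 265.2 kN → 0.75 × 265.2 = 199 kN.
Bearing: edge l_c = 18, r_n = 55.73 kN; interior l_c = 36, r_n = 74.3 kN; R_n = 55.73 + 4·74.3 = 352.9 kN → 265 kN.
Block shear: A_gv = 1350, A_nv = 918, A_nt = 102 mm²; R_n = min(0.6F_uA_nv, 0.6F_yA_gv) + U_bs·F_u·A_nt = 280.7 kN → 211 kN.
Bolt shear governs: 199 kN.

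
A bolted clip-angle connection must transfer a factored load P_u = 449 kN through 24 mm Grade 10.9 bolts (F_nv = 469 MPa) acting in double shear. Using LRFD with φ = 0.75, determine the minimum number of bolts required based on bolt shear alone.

A_b = π·24²/4 = 452.4 mm².
Per-bolt design strength φR_n = 0.75 × 469 × 452.4 × 2 / 1000 = 318.3 kN.
n ≥ 449 / 318.3 = 1.411 → use 2 bolts.

2 bolts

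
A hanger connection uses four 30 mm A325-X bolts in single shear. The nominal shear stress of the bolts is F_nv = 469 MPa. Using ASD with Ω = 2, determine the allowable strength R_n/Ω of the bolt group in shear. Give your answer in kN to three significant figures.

663 kN

A_b = π × 30² / 4 = 706.9 mm².
R_n = F_nv · A_b · n · n_s = 469 × 706.9 × 4 × 1 / 1000 = 1326 kN.
Allowable strength R_n/Ω = 1326 / 2 = 663 kN.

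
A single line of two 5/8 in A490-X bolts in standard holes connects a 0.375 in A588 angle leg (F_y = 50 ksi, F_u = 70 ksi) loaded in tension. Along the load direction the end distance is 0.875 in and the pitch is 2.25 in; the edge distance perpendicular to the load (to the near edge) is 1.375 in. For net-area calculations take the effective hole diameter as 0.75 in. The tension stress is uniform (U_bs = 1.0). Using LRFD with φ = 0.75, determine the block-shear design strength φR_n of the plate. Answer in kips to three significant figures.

Shear plane L_v = 0.875 + 1·2.25 = 3.125 in; A_gv = 3.125 × 0.375 = 1.172 in².
A_nv = (3.125 − 1.5·0.75) × 0.375 = 0.75 in².
A_nt = (1.375 − 0.5·0.75) × 0.375 = 0.375 in².
0.6 F_u A_nv = 31.5 kips; 0.6 F_y A_gv = 35.16 kips → shear rupture governs the shear term.
R_n = 31.5 + 1.0 × 70 × 0.375 = 57.75 kips.
Design strength φR_n = 0.75 × 57.75 = 43.3 kips.

43.3 kips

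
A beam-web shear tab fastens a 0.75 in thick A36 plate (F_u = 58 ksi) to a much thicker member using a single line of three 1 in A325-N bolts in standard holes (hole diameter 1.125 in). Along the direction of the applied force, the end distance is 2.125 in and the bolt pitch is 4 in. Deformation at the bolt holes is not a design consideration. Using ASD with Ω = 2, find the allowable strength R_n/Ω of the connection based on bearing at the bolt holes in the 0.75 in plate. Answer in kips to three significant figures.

Per bolt r_n = 1.5 l_c t F_u ≤ 3.0 d t F_u; upper limit = 3.0 × 1 × 0.75 × 58 = 130.5 kips.
Edge bolt: l_c = 2.125 − 1.125/2 = 1.562 in → 1.5 × 1.562 × 0.75 × 58 = 102 → r_n = 102 kips.
Interior bolts: l_c = 4 − 1.125 = 2.875 in → 1.5 × 2.875 × 0.75 × 58 = 187.6 → r_n = 130.5 kips.
R_n = 1 × 102 + 2 × 130.5 = 363 kips.
Allowable strength R_n/Ω = 363 / 2 = 181 kips.

181 kips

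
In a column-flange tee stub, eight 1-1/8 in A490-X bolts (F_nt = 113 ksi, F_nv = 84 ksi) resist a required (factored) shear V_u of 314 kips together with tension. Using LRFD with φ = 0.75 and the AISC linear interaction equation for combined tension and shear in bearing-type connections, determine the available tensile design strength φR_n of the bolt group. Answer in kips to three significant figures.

454 kips

A_b = π·1.125²/4 = 0.994 in²; f_rv = 314 / (8 × 0.994) = 39.49 ksi.
F'_nt = 1.3 F_nt − (F_nt / φF_nv) f_rv = 1.3·113 − (113/(0.75·84))·39.49 = 76.08 ksi, capped at F_nt → F'_nt = 76.08 ksi.
R_n = F'_nt · A_b · n = 76.08 × 0.994 × 8 = 605 kips.
Design strength φR_n = 0.75 × 605 = 454 kips.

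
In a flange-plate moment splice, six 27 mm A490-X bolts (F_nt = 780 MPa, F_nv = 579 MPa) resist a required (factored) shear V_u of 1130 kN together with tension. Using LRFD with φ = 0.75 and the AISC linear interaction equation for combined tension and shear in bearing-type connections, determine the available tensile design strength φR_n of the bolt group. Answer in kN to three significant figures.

1090 kN

A_b = π·27²/4 = 572.6 mm²; f_rv = 1130 × 1000 / (6 × 572.6) = 328.9 MPa.
F'_nt = 1.3 F_nt − (F_nt / φF_nv) f_rv = 1.3·780 − (780/(0.75·579))·328.9 = 423.2 MPa, capped at F_nt → F'_nt = 423.2 MPa.
R_n = F'_nt · A_b · n = 423.2 × 572.6 × 6 / 1000 = 1454 kN.
Design strength φR_n = 0.75 × 1454 = 1090 kN.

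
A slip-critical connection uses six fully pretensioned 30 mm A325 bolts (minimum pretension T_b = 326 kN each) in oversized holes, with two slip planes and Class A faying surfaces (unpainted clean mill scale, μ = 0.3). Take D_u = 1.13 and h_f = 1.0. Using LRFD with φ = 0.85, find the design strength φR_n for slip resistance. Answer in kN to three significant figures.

1130 kN

R_n = μ · D_u · h_f · T_b · n_s · n_b = 0.3 × 1.13 × 1.0 × 326 × 2 × 6 = 1326 kN.
Design strength φR_n = 0.85 × 1326 = 1130 kN.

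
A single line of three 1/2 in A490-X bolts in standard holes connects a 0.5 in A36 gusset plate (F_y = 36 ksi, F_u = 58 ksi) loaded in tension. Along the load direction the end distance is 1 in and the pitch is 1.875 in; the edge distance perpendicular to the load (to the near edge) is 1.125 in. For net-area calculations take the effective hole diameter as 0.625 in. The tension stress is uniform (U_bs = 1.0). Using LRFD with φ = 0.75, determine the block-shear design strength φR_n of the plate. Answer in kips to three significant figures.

Shear plane L_v = 1 + 2·1.875 = 4.75 in; A_gv = 4.75 × 0.5 = 2.375 in².
A_nv = (4.75 − 2.5·0.625) × 0.5 = 1.594 in².
A_nt = (1.125 − 0.5·0.625) × 0.5 = 0.4062 in².
0.6 F_u A_nv = 55.46 kips; 0.6 F_y A_gv = 51.3 kips → shear yielding governs the shear term.
R_n = 51.3 + 1.0 × 58 × 0.4062 = 74.86 kips.
Design strength φR_n = 0.75 × 74.86 = 56.1 kips.

56.1 kips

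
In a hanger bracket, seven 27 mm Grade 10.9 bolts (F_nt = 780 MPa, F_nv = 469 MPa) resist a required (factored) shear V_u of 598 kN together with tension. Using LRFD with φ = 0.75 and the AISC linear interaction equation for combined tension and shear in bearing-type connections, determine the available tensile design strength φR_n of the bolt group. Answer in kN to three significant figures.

2050 kN

A_b = π·27²/4 = 572.6 mm²; f_rv = 598 × 1000 / (7 × 572.6) = 149.2 MPa.
F'_nt = 1.3 F_nt − (F_nt / φF_nv) f_rv = 1.3·780 − (780/(0.75·469))·149.2 = 683.1 MPa, capped at F_nt → F'_nt = 683.1 MPa.
R_n = F'_nt · A_b · n = 683.1 × 572.6 × 7 / 1000 = 2738 kN.
Design strength φR_n = 0.75 × 2738 = 2050 kN.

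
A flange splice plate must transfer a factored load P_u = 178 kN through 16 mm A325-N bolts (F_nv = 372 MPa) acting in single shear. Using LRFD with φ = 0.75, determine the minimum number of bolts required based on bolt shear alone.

A_b = π·16²/4 = 201.1 mm².
Per-bolt design strength φR_n = 0.75 × 372 × 201.1 × 1 / 1000 = 56.1 kN.
n ≥ 178 / 56.1 = 3.173 → use 4 bolts.

4 bolts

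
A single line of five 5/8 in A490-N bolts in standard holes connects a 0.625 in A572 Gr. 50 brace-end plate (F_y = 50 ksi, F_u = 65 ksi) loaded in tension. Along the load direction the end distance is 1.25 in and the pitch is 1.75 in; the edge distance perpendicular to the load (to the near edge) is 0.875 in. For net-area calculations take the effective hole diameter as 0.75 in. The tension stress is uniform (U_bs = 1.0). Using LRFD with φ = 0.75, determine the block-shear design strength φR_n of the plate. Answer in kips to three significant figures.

Shear plane L_v = 1.25 + 4·1.75 = 8.25 in; A_gv = 8.25 × 0.625 = 5.156 in².
A_nv = (8.25 − 4.5·0.75) × 0.625 = 3.047 in².
A_nt = (0.875 − 0.5·0.75) × 0.625 = 0.3125 in².
0.6 F_u A_nv = 118.8 kips; 0.6 F_y A_gv = 154.7 kips → shear rupture governs the shear term.
R_n = 118.8 + 1.0 × 65 × 0.3125 = 139.1 kips.
Design strength φR_n = 0.75 × 139.1 = 104 kips.

104 kips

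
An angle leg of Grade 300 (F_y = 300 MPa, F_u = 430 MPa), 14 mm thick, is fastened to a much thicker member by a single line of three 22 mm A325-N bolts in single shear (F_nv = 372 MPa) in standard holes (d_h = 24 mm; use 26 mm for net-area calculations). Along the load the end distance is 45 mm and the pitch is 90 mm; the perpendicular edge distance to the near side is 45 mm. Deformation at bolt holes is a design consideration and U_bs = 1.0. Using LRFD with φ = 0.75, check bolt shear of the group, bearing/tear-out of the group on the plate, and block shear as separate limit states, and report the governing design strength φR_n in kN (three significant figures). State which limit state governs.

Bolt shear: A_b = π·22²/4 = 380.1 mm²; R_n = 372 × 380.1 × 3 × 1 / 1000 = 424.2 kN → 0.75 × 424.2 = 318 kN.
Bearing: edge l_c = 33, r_n = 238.4 kN; interior l_c = 66, r_n = 317.9 kN; R_n = 238.4 + 2·317.9 = 874.1 kN → 656 kN.
Block shear: A_gv = 3150, A_nv = 2240, A_nt = 448 mm²; R_n = min(0.6F_uA_nv, 0.6F_yA_gv) + U_bs·F_u·A_nt = 759.6 kN → 570 kN.
Bolt shear governs: 318 kN.

318 kN (bolt shear governs)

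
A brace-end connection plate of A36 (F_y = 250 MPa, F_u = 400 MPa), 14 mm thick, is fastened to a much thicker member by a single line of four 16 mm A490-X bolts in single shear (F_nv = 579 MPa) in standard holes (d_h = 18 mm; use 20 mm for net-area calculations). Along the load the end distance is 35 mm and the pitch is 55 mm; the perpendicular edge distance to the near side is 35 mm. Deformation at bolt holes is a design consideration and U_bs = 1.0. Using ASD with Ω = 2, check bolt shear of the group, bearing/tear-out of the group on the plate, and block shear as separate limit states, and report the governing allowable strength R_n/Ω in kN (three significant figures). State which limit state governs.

233 kN (bolt shear governs)

Bolt shear: A_b = π·16²/4 = 201.1 mm²; R_n = 579 × 201.1 × 4 × 1 / 1000 = 465.7 kN → 465.7 / 2 = 233 kN.
Bearing: edge l_c = 26, r_n = 174.7 kN; interior l_c = 37, r_n = 215 kN; R_n = 174.7 + 3·215 = 819.8 kN → 410 kN.
Block shear: A_gv = 2800, A_nv = 1820, A_nt = 350 mm²; R_n = min(0.6F_uA_nv, 0.6F_yA_gv) + U_bs·F_u·A_nt = 560 kN → 280 kN.
Bolt shear governs: 233 kN.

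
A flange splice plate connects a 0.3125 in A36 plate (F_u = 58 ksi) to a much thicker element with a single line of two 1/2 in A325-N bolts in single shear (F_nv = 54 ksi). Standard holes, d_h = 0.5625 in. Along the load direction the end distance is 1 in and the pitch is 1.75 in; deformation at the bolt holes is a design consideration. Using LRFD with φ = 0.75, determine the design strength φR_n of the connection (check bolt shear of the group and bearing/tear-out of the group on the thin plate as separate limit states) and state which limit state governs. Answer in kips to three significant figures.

15.9 kips (bolt shear governs)

Bolt shear: A_b = π·0.5²/4 = 0.1963 in²; R_n = 54 × 0.1963 × 2 × 1 = 21.21 kips → 0.75 × 21.21 = 15.9 kips.
Bearing (1.2 l_c t F_u ≤ 2.4 d t F_u): upper limit = 2.4·0.5·0.3125·58 = 21.75 kips.
  Edge l_c = 1 − 0.5625/2 = 0.7188 → r_n = 15.63 kips; interior l_c = 1.75 − 0.5625 = 1.188 → r_n = 21.75 kips.
  R_n,bearing = 1·15.63 + 1·21.75 = 37.38 kips → 0.75 × 37.38 = 28 kips.
Bolt shear governs: 15.9 kips.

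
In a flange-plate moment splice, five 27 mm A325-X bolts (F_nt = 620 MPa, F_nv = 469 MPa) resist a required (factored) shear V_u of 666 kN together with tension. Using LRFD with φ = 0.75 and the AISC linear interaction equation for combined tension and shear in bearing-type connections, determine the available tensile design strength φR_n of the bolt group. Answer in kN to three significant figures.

850 kN

A_b = π·27²/4 = 572.6 mm²; f_rv = 666 × 1000 / (5 × 572.6) = 232.6 MPa.
F'_nt = 1.3 F_nt − (F_nt / φF_nv) f_rv = 1.3·620 − (620/(0.75·469))·232.6 = 395.9 MPa, capped at F_nt → F'_nt = 395.9 MPa.
R_n = F'_nt · A_b · n = 395.9 × 572.6 × 5 / 1000 = 1133 kN.
Design strength φR_n = 0.75 × 1133 = 850 kN.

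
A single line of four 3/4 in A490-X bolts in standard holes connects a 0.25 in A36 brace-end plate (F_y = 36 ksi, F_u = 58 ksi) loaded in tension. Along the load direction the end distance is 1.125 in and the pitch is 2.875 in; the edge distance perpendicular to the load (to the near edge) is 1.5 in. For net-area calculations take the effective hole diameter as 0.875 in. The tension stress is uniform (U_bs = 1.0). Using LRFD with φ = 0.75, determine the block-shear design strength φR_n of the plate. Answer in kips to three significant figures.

Shear plane L_v = 1.125 + 3·2.875 = 9.75 in; A_gv = 9.75 × 0.25 = 2.438 in².
A_nv = (9.75 − 3.5·0.875) × 0.25 = 1.672 in².
A_nt = (1.5 − 0.5·0.875) × 0.25 = 0.2656 in².
0.6 F_u A_nv = 58.18 kips; 0.6 F_y A_gv = 52.65 kips → shear yielding governs the shear term.
R_n = 52.65 + 1.0 × 58 × 0.2656 = 68.06 kips.
Design strength φR_n = 0.75 × 68.06 = 51 kips.

51 kips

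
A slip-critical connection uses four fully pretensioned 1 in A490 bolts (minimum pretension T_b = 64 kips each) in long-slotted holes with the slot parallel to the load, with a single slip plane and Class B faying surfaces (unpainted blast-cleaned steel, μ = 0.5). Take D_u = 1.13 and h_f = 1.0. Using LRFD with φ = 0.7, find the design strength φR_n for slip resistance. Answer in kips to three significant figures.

R_n = μ · D_u · h_f · T_b · n_s · n_b = 0.5 × 1.13 × 1.0 × 64 × 1 × 4 = 144.6 kips.
Design strength φR_n = 0.7 × 144.6 = 101 kips.

101 kips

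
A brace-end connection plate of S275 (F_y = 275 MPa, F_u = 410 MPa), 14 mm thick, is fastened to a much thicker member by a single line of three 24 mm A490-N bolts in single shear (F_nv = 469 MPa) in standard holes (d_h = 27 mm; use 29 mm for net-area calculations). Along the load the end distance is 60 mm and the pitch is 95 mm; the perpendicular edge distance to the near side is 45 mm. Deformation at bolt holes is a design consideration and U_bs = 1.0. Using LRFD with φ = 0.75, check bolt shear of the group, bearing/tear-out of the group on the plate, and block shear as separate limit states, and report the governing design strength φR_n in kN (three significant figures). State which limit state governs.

Bolt shear: A_b = π·24²/4 = 452.4 mm²; R_n = 469 × 452.4 × 3 × 1 / 1000 = 636.5 kN → 0.75 × 636.5 = 477 kN.
Bearing: edge l_c = 46.5, r_n = 320.3 kN; interior l_c = 68, r_n = 330.6 kN; R_n = 320.3 + 2·330.6 = 981.5 kN → 736 kN.
Block shear: A_gv = 3500, A_nv = 2485, A_nt = 427 mm²; R_n = min(0.6F_uA_nv, 0.6F_yA_gv) + U_bs·F_u·A_nt = 752.6 kN → 564 kN.
Bolt shear governs: 477 kN.

477 kN (bolt shear governs)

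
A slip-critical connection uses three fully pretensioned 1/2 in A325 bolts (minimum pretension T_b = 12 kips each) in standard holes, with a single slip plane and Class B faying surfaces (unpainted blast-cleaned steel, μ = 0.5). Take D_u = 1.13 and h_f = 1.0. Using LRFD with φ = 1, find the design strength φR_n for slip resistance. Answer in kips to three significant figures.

20.3 kips

R_n = μ · D_u · h_f · T_b · n_s · n_b = 0.5 × 1.13 × 1.0 × 12 × 1 × 3 = 20.34 kips.
Design strength φR_n = 1 × 20.34 = 20.3 kips.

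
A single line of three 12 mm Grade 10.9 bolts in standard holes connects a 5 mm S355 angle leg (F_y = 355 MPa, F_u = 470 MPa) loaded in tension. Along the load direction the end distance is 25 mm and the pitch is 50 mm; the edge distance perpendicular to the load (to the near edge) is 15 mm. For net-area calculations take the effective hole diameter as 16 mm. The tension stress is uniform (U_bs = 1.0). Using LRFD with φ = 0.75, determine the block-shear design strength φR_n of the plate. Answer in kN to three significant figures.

102 kN

Shear plane L_v = 25 + 2·50 = 125 mm; A_gv = 125 × 5 = 625 mm².
A_nv = (125 − 2.5·16) × 5 = 425 mm².
A_nt = (15 − 0.5·16) × 5 = 35 mm².
0.6 F_u A_nv = 119.9 kN; 0.6 F_y A_gv = 133.1 kN → shear rupture governs the shear term.
R_n = 119.9 + 1.0 × 470 × 35 / 1000 = 136.3 kN.
Design strength φR_n = 0.75 × 136.3 = 102 kN.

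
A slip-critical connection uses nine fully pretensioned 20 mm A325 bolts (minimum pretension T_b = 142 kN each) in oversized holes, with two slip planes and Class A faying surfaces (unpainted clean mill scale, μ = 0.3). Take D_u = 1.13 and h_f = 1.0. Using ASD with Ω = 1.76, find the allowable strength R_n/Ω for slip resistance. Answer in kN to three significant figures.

492 kN

R_n = μ · D_u · h_f · T_b · n_s · n_b = 0.3 × 1.13 × 1.0 × 142 × 2 × 9 = 866.5 kN.
Allowable strength R_n/Ω = 866.5 / 1.76 = 492 kN.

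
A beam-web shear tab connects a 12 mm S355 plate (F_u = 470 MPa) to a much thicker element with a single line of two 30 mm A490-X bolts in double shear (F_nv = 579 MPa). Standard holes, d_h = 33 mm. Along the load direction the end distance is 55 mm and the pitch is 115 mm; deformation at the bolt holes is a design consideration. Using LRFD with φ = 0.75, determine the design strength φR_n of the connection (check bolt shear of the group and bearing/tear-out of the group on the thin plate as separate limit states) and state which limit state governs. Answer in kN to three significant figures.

500 kN (bearing governs)

Bolt shear: A_b = π·30²/4 = 706.9 mm²; R_n = 579 × 706.9 × 2 × 2 / 1000 = 1637 kN → 0.75 × 1637 = 1230 kN.
Bearing (1.2 l_c t F_u ≤ 2.4 d t F_u): upper limit = 2.4·30·12·470 / 1000 = 406.1 kN.
  Edge l_c = 55 − 33/2 = 38.5 → r_n = 260.6 kN; interior l_c = 115 − 33 = 82 → r_n = 406.1 kN.
  R_n,bearing = 1·260.6 + 1·406.1 = 666.6 kN → 0.75 × 666.6 = 500 kN.
Bearing governs: 500 kN.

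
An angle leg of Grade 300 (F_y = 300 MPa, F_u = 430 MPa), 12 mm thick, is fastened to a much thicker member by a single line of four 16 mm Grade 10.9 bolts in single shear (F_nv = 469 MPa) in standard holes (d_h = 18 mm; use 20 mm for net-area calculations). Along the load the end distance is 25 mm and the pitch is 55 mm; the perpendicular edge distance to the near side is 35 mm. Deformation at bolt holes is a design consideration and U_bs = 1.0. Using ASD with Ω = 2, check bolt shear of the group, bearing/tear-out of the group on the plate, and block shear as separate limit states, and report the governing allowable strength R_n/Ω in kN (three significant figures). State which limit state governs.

189 kN (bolt shear governs)

Bolt shear: A_b = π·16²/4 = 201.1 mm²; R_n = 469 × 201.1 × 4 × 1 / 1000 = 377.2 kN → 377.2 / 2 = 189 kN.
Bearing: edge l_c = 16, r_n = 99.07 kN; interior l_c = 37, r_n = 198.1 kN; R_n = 99.07 + 3·198.1 = 693.5 kN → 347 kN.
Block shear: A_gv = 2280, A_nv = 1440, A_nt = 300 mm²; R_n = min(0.6F_uA_nv, 0.6F_yA_gv) + U_bs·F_u·A_nt = 500.5 kN → 250 kN.
Bolt shear governs: 189 kN.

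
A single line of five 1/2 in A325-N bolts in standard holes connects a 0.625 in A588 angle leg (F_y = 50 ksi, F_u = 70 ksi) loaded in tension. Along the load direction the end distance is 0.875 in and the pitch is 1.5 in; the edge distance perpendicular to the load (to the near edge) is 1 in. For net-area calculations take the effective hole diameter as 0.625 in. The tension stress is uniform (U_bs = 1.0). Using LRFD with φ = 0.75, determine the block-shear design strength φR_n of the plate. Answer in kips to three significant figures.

Shear plane L_v = 0.875 + 4·1.5 = 6.875 in; A_gv = 6.875 × 0.625 = 4.297 in².
A_nv = (6.875 − 4.5·0.625) × 0.625 = 2.539 in².
A_nt = (1 − 0.5·0.625) × 0.625 = 0.4297 in².
0.6 F_u A_nv = 106.6 kips; 0.6 F_y A_gv = 128.9 kips → shear rupture governs the shear term.
R_n = 106.6 + 1.0 × 70 × 0.4297 = 136.7 kips.
Design strength φR_n = 0.75 × 136.7 = 103 kips.

103 kips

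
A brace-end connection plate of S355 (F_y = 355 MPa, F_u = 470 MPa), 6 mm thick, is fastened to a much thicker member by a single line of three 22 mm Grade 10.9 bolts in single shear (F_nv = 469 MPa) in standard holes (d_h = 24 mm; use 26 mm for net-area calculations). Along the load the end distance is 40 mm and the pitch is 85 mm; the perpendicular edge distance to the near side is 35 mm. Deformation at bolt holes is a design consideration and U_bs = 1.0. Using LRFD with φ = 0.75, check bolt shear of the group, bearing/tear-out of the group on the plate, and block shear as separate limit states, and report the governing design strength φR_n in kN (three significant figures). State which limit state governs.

231 kN (block shear governs)

Bolt shear: A_b = π·22²/4 = 380.1 mm²; R_n = 469 × 380.1 × 3 × 1 / 1000 = 534.8 kN → 0.75 × 534.8 = 401 kN.
Bearing: edge l_c = 28, r_n = 94.75 kN; interior l_c = 61, r_n = 148.9 kN; R_n = 94.75 + 2·148.9 = 392.5 kN → 294 kN.
Block shear: A_gv = 1260, A_nv = 870, A_nt = 132 mm²; R_n = min(0.6F_uA_nv, 0.6F_yA_gv) + U_bs·F_u·A_nt = 307.4 kN → 231 kN.
Block shear governs: 231 kN.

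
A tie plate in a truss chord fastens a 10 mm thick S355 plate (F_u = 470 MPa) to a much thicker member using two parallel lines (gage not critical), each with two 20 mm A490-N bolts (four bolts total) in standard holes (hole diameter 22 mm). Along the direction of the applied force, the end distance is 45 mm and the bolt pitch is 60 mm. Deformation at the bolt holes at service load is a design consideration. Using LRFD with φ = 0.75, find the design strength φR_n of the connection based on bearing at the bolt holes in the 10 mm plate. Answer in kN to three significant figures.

Per bolt r_n = 1.2 l_c t F_u ≤ 2.4 d t F_u; upper limit = 2.4 × 20 × 10 × 470 / 1000 = 225.6 kN.
Edge bolt: l_c = 45 − 22/2 = 34 mm → 1.2 × 34 × 10 × 470 / 1000 = 191.8 → r_n = 191.8 kN.
Interior bolts: l_c = 60 − 22 = 38 mm → 1.2 × 38 × 10 × 470 / 1000 = 214.3 → r_n = 214.3 kN.
R_n = 2 × 191.8 + 2 × 214.3 = 812.2 kN.
Design strength φR_n = 0.75 × 812.2 = 609 kN.

609 kN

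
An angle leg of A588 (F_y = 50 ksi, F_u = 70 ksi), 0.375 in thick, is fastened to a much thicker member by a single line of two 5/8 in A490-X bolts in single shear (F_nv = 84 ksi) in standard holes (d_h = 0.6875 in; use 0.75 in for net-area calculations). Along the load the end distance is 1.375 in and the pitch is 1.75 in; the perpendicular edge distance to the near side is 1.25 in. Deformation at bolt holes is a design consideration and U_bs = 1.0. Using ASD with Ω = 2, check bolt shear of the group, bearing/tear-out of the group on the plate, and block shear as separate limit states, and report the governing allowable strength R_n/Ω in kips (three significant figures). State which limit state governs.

25.8 kips (bolt shear governs)

Bolt shear: A_b = π·0.625²/4 = 0.3068 in²; R_n = 84 × 0.3068 × 2 × 1 = 51.54 kips → 51.54 / 2 = 25.8 kips.
Bearing: edge l_c = 1.031, r_n = 32.48 kips; interior l_c = 1.062, r_n = 33.47 kips; R_n = 32.48 + 1·33.47 = 65.95 kips → 33 kips.
Block shear: A_gv = 1.172, A_nv = 0.75, A_nt = 0.3281 in²; R_n = min(0.6F_uA_nv, 0.6F_yA_gv) + U_bs·F_u·A_nt = 54.47 kips → 27.2 kips.
Bolt shear governs: 25.8 kips.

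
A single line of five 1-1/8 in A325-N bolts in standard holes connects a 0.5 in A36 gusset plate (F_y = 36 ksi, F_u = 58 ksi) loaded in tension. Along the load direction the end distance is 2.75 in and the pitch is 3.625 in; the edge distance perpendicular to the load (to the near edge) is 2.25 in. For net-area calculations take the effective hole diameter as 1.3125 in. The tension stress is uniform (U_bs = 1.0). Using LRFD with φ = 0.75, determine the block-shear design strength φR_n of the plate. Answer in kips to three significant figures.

Shear plane L_v = 2.75 + 4·3.625 = 17.25 in; A_gv = 17.25 × 0.5 = 8.625 in².
A_nv = (17.25 − 4.5·1.3125) × 0.5 = 5.672 in².
A_nt = (2.25 − 0.5·1.3125) × 0.5 = 0.7969 in².
0.6 F_u A_nv = 197.4 kips; 0.6 F_y A_gv = 186.3 kips → shear yielding governs the shear term.
R_n = 186.3 + 1.0 × 58 × 0.7969 = 232.5 kips.
Design strength φR_n = 0.75 × 232.5 = 174 kips.

174 kips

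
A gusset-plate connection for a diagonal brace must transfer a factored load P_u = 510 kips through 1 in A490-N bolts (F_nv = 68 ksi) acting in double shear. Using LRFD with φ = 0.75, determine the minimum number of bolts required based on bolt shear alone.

A_b = π·1²/4 = 0.7854 in².
Per-bolt design strength φR_n = 0.75 × 68 × 0.7854 × 2 = 80.11 kips.
n ≥ 510 / 80.11 = 6.366 → use 7 bolts.

7 bolts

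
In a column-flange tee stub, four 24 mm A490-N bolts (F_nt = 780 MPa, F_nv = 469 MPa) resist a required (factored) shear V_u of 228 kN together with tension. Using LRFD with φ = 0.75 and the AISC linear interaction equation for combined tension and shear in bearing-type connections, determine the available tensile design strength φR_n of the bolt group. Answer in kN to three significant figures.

A_b = π·24²/4 = 452.4 mm²; f_rv = 228 × 1000 / (4 × 452.4) = 126 MPa.
F'_nt = 1.3 F_nt − (F_nt / φF_nv) f_rv = 1.3·780 − (780/(0.75·469))·126 = 734.6 MPa, capped at F_nt → F'_nt = 734.6 MPa.
R_n = F'_nt · A_b · n = 734.6 × 452.4 × 4 / 1000 = 1329 kN.
Design strength φR_n = 0.75 × 1329 = 997 kN.

997 kN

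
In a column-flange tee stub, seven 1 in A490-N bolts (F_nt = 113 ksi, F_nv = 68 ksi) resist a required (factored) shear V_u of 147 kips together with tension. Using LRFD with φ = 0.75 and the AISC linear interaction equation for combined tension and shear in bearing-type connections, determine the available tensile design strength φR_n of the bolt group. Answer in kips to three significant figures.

361 kips

A_b = π·1²/4 = 0.7854 in²; f_rv = 147 / (7 × 0.7854) = 26.74 ksi.
F'_nt = 1.3 F_nt − (F_nt / φF_nv) f_rv = 1.3·113 − (113/(0.75·68))·26.74 = 87.66 ksi, capped at F_nt → F'_nt = 87.66 ksi.
R_n = F'_nt · A_b · n = 87.66 × 0.7854 × 7 = 481.9 kips.
Design strength φR_n = 0.75 × 481.9 = 361 kips.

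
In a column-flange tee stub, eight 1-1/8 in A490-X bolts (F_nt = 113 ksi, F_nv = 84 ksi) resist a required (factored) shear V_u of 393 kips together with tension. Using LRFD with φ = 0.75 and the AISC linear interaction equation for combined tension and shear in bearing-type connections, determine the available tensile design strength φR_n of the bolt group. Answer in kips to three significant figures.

347 kips

A_b = π·1.125²/4 = 0.994 in²; f_rv = 393 / (8 × 0.994) = 49.42 ksi.
F'_nt = 1.3 F_nt − (F_nt / φF_nv) f_rv = 1.3·113 − (113/(0.75·84))·49.42 = 58.26 ksi, capped at F_nt → F'_nt = 58.26 ksi.
R_n = F'_nt · A_b · n = 58.26 × 0.994 × 8 = 463.3 kips.
Design strength φR_n = 0.75 × 463.3 = 347 kips.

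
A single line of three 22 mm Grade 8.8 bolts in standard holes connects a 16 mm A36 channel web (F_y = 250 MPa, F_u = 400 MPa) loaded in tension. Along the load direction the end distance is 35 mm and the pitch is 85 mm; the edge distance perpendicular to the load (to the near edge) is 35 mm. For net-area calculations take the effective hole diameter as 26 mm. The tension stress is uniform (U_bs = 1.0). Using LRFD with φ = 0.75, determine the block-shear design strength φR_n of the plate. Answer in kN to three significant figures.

Shear plane L_v = 35 + 2·85 = 205 mm; A_gv = 205 × 16 = 3280 mm².
A_nv = (205 − 2.5·26) × 16 = 2240 mm².
A_nt = (35 − 0.5·26) × 16 = 352 mm².
0.6 F_u A_nv = 537.6 kN; 0.6 F_y A_gv = 492 kN → shear yielding governs the shear term.
R_n = 492 + 1.0 × 400 × 352 / 1000 = 632.8 kN.
Design strength φR_n = 0.75 × 632.8 = 475 kN.

475 kN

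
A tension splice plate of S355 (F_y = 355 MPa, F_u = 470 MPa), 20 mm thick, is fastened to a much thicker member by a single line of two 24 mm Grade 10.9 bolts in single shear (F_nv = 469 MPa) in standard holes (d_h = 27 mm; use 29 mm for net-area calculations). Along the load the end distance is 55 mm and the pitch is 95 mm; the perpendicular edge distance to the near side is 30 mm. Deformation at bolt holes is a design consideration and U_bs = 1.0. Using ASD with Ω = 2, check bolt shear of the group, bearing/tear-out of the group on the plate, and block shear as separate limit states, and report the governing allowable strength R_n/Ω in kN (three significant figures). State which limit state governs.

212 kN (bolt shear governs)

Bolt shear: A_b = π·24²/4 = 452.4 mm²; R_n = 469 × 452.4 × 2 × 1 / 1000 = 424.3 kN → 424.3 / 2 = 212 kN.
Bearing: edge l_c = 41.5, r_n = 468.1 kN; interior l_c = 68, r_n = 541.4 kN; R_n = 468.1 + 1·541.4 = 1010 kN → 505 kN.
Block shear: A_gv = 3000, A_nv = 2130, A_nt = 310 mm²; R_n = min(0.6F_uA_nv, 0.6F_yA_gv) + U_bs·F_u·A_nt = 746.4 kN → 373 kN.
Bolt shear governs: 212 kN.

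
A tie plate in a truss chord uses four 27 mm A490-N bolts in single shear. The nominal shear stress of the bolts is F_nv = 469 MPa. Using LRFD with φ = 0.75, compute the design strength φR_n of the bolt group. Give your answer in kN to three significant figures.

A_b = π × 27² / 4 = 572.6 mm².
R_n = F_nv · A_b · n · n_s = 469 × 572.6 × 4 × 1 / 1000 = 1074 kN.
Design strength φR_n = 0.75 × 1074 = 806 kN.

806 kN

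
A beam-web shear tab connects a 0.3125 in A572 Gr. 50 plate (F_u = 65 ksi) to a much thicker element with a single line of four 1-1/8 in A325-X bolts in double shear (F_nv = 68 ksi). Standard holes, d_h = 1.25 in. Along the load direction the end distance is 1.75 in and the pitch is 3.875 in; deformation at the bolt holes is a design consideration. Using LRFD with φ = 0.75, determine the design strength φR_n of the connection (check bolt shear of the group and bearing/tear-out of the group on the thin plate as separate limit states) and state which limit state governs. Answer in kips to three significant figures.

Bolt shear: A_b = π·1.125²/4 = 0.994 in²; R_n = 68 × 0.994 × 4 × 2 = 540.7 kips → 0.75 × 540.7 = 406 kips.
Bearing (1.2 l_c t F_u ≤ 2.4 d t F_u): upper limit = 2.4·1.125·0.3125·65 = 54.84 kips.
  Edge l_c = 1.75 − 1.25/2 = 1.125 → r_n = 27.42 kips; interior l_c = 3.875 − 1.25 = 2.625 → r_n = 54.84 kips.
  R_n,bearing = 1·27.42 + 3·54.84 = 192 kips → 0.75 × 192 = 144 kips.
Bearing governs: 144 kips.

144 kips (bearing governs)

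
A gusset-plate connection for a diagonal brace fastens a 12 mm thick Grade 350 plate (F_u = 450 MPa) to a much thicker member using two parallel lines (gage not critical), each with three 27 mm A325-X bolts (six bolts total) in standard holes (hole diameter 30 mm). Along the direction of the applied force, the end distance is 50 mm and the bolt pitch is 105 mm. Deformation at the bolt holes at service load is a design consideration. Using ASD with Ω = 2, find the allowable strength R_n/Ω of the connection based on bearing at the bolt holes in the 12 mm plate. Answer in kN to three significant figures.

927 kN

Per bolt r_n = 1.2 l_c t F_u ≤ 2.4 d t F_u; upper limit = 2.4 × 27 × 12 × 450 / 1000 = 349.9 kN.
Edge bolt: l_c = 50 − 30/2 = 35 mm → 1.2 × 35 × 12 × 450 / 1000 = 226.8 → r_n = 226.8 kN.
Interior bolts: l_c = 105 − 30 = 75 mm → 1.2 × 75 × 12 × 450 / 1000 = 486 → r_n = 349.9 kN.
R_n = 2 × 226.8 + 4 × 349.9 = 1853 kN.
Allowable strength R_n/Ω = 1853 / 2 = 927 kN.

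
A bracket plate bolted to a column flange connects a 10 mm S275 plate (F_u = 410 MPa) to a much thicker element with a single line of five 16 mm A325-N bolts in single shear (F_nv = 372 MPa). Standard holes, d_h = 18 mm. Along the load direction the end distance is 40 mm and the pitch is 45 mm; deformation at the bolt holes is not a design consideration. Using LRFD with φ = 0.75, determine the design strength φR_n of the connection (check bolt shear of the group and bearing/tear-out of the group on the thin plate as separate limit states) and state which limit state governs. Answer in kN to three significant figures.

280 kN (bolt shear governs)

Bolt shear: A_b = π·16²/4 = 201.1 mm²; R_n = 372 × 201.1 × 5 × 1 / 1000 = 374 kN → 0.75 × 374 = 280 kN.
Bearing (1.5 l_c t F_u ≤ 3.0 d t F_u): upper limit = 3.0·16·10·410 / 1000 = 196.8 kN.
  Edge l_c = 40 − 18/2 = 31 → r_n = 190.7 kN; interior l_c = 45 − 18 = 27 → r_n = 166.1 kN.
  R_n,bearing = 1·190.7 + 4·166.1 = 854.9 kN → 0.75 × 854.9 = 641 kN.
Bolt shear governs: 280 kN.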